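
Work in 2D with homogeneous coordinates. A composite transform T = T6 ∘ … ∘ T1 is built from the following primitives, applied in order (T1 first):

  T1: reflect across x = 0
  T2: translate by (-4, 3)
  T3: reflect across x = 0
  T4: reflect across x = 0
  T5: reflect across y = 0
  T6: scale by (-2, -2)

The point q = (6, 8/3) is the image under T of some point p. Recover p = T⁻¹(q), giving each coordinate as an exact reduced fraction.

p = (-1, -5/3)

T1 = [-1 0 0; 0 1 0; 0 0 1]
T2·T1 = [-1 0 -4; 0 1 3; 0 0 1]
T3·…·T1 = [1 0 4; 0 1 3; 0 0 1]
T4·…·T1 = [-1 0 -4; 0 1 3; 0 0 1]
T5·…·T1 = [-1 0 -4; 0 -1 -3; 0 0 1]
T6·…·T1 = [2 0 8; 0 2 6; 0 0 1]
det M = 4; M⁻¹ = [1/2 0 -4; 0 1/2 -3; 0 0 1]
M⁻¹ · (6, 8/3)ᵀ = (-1, -5/3)ᵀ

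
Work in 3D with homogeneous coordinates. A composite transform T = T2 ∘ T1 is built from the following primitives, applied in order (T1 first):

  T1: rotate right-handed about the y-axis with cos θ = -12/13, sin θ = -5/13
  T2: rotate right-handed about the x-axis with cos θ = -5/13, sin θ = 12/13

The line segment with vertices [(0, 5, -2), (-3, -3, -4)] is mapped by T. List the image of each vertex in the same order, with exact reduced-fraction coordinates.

image vertices: (10/13, -613/169, 660/169), (56/13, -201/169, -633/169)

T1 rotate right-handed about the y-axis with cos θ = -12/13, sin θ = -5/13: (0, 5, -2) → (10/13, 5, 24/13); (-3, -3, -4) → (56/13, -3, 33/13)
T2 rotate right-handed about the x-axis with cos θ = -5/13, sin θ = 12/13: (10/13, 5, 24/13) → (10/13, -613/169, 660/169); (56/13, -3, 33/13) → (56/13, -201/169, -633/169)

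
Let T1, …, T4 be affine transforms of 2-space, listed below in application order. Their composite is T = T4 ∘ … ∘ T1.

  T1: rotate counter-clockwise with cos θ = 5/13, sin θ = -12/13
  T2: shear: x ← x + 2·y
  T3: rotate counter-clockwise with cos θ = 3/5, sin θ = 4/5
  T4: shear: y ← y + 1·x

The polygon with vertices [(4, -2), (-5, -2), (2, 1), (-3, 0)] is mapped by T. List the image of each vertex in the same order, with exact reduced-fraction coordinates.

image vertices: (-128/65, -782/65), (-47/65, 307/65), (28/65, -93/65), (27/65, 363/65)

T1 rotate counter-clockwise with cos θ = 5/13, sin θ = -12/13: (4, -2) → (-4/13, -58/13); (-5, -2) → (-49/13, 50/13); (2, 1) → (22/13, -19/13); (-3, 0) → (-15/13, 36/13)
T2 shear: x ← x + 2·y: (-4/13, -58/13) → (-120/13, -58/13); (-49/13, 50/13) → (51/13, 50/13); (22/13, -19/13) → (-16/13, -19/13); (-15/13, 36/13) → (57/13, 36/13)
T3 rotate counter-clockwise with cos θ = 3/5, sin θ = 4/5: (-120/13, -58/13) → (-128/65, -654/65); (51/13, 50/13) → (-47/65, 354/65); (-16/13, -19/13) → (28/65, -121/65); (57/13, 36/13) → (27/65, 336/65)
T4 shear: y ← y + 1·x: (-128/65, -654/65) → (-128/65, -782/65); (-47/65, 354/65) → (-47/65, 307/65); (28/65, -121/65) → (28/65, -93/65); (27/65, 336/65) → (27/65, 363/65)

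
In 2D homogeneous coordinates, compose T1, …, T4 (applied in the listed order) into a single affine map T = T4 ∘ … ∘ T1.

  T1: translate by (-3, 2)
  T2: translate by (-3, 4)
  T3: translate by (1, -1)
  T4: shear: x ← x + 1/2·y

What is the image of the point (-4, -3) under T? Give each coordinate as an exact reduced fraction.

T1 translate by (-3, 2): (-4, -3) → (-7, -1)
T2 translate by (-3, 4): (-7, -1) → (-10, 3)
T3 translate by (1, -1): (-10, 3) → (-9, 2)
T4 shear: x ← x + 1/2·y: (-9, 2) → (-8, 2)

T(p) = (-8, 2)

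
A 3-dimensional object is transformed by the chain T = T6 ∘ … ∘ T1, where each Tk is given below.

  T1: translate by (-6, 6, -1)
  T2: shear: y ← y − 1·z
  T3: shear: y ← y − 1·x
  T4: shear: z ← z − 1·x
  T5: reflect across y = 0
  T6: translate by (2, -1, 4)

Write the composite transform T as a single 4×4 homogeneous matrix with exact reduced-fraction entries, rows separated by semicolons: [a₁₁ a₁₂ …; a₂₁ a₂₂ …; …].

T = [1 0 0 -4; 1 -1 1 -14; -1 0 1 9; 0 0 0 1]

T1 = [1 0 0 -6; 0 1 0 6; 0 0 1 -1; 0 0 0 1]
T2·T1 = [1 0 0 -6; 0 1 -1 7; 0 0 1 -1; 0 0 0 1]
T3·…·T1 = [1 0 0 -6; -1 1 -1 13; 0 0 1 -1; 0 0 0 1]
T4·…·T1 = [1 0 0 -6; -1 1 -1 13; -1 0 1 5; 0 0 0 1]
T5·…·T1 = [1 0 0 -6; 1 -1 1 -13; -1 0 1 5; 0 0 0 1]
T6·…·T1 = [1 0 0 -4; 1 -1 1 -14; -1 0 1 9; 0 0 0 1]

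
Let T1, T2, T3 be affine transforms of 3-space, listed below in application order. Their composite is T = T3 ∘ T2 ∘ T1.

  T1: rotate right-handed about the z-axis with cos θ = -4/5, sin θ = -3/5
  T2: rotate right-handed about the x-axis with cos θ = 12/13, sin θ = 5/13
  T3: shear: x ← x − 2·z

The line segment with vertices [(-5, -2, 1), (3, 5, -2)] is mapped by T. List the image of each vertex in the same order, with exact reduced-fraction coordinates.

image vertices: (-168/65, 251/65, 35/13), (569/65, -298/65, -53/13)

T1 rotate right-handed about the z-axis with cos θ = -4/5, sin θ = -3/5: (-5, -2, 1) → (14/5, 23/5, 1); (3, 5, -2) → (3/5, -29/5, -2)
T2 rotate right-handed about the x-axis with cos θ = 12/13, sin θ = 5/13: (14/5, 23/5, 1) → (14/5, 251/65, 35/13); (3/5, -29/5, -2) → (3/5, -298/65, -53/13)
T3 shear: x ← x − 2·z: (14/5, 251/65, 35/13) → (-168/65, 251/65, 35/13); (3/5, -298/65, -53/13) → (569/65, -298/65, -53/13)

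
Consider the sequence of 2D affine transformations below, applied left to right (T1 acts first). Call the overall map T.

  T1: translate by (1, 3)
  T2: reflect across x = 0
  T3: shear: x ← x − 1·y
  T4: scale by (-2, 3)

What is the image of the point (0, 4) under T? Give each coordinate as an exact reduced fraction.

T1 translate by (1, 3): (0, 4) → (1, 7)
T2 reflect across x = 0: (1, 7) → (-1, 7)
T3 shear: x ← x − 1·y: (-1, 7) → (-8, 7)
T4 scale by (-2, 3): (-8, 7) → (16, 21)

T(p) = (16, 21)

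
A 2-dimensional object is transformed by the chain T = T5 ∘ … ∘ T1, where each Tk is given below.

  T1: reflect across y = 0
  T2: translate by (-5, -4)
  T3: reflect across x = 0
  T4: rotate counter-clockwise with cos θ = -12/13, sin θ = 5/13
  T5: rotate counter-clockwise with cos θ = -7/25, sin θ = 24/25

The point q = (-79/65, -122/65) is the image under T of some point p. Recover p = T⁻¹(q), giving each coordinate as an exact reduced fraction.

p = (3, -3)

T1 = [1 0 0; 0 -1 0; 0 0 1]
T2·T1 = [1 0 -5; 0 -1 -4; 0 0 1]
T3·…·T1 = [-1 0 5; 0 -1 -4; 0 0 1]
T4·…·T1 = [12/13 5/13 -40/13; -5/13 12/13 73/13; 0 0 1]
T5·…·T1 = [36/325 -323/325 -1472/325; 323/325 36/325 -1471/325; 0 0 1]
det M = 1; M⁻¹ = [36/325 323/325 5; -323/325 36/325 -4; 0 0 1]
M⁻¹ · (-79/65, -122/65)ᵀ = (3, -3)ᵀ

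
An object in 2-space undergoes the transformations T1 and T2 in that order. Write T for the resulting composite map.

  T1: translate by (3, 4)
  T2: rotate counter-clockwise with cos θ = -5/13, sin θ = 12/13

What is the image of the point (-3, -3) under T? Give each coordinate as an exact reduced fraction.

T1 translate by (3, 4): (-3, -3) → (0, 1)
T2 rotate counter-clockwise with cos θ = -5/13, sin θ = 12/13: (0, 1) → (-12/13, -5/13)

T(p) = (-12/13, -5/13)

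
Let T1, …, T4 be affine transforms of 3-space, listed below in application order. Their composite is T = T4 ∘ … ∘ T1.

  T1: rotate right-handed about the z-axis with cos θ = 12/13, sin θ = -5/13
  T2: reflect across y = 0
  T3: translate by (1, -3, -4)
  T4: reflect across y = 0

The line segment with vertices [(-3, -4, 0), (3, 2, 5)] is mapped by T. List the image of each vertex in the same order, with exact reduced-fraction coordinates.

T1 rotate right-handed about the z-axis with cos θ = 12/13, sin θ = -5/13: (-3, -4, 0) → (-56/13, -33/13, 0); (3, 2, 5) → (46/13, 9/13, 5)
T2 reflect across y = 0: (-56/13, -33/13, 0) → (-56/13, 33/13, 0); (46/13, 9/13, 5) → (46/13, -9/13, 5)
T3 translate by (1, -3, -4): (-56/13, 33/13, 0) → (-43/13, -6/13, -4); (46/13, -9/13, 5) → (59/13, -48/13, 1)
T4 reflect across y = 0: (-43/13, -6/13, -4) → (-43/13, 6/13, -4); (59/13, -48/13, 1) → (59/13, 48/13, 1)

image vertices: (-43/13, 6/13, -4), (59/13, 48/13, 1)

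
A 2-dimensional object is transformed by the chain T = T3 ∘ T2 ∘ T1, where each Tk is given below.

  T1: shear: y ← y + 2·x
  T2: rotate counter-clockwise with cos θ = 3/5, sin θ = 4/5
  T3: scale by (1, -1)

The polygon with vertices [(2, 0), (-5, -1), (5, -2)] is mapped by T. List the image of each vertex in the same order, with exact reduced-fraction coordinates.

T1 shear: y ← y + 2·x: (2, 0) → (2, 4); (-5, -1) → (-5, -11); (5, -2) → (5, 8)
T2 rotate counter-clockwise with cos θ = 3/5, sin θ = 4/5: (2, 4) → (-2, 4); (-5, -11) → (29/5, -53/5); (5, 8) → (-17/5, 44/5)
T3 scale by (1, -1): (-2, 4) → (-2, -4); (29/5, -53/5) → (29/5, 53/5); (-17/5, 44/5) → (-17/5, -44/5)

image vertices: (-2, -4), (29/5, 53/5), (-17/5, -44/5)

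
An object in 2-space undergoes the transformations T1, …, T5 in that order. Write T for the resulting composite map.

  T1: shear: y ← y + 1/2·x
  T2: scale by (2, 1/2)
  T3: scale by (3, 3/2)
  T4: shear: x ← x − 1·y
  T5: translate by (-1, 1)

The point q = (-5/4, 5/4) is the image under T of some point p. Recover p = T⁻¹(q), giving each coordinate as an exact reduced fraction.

T1 = [1 0 0; 1/2 1 0; 0 0 1]
T2·T1 = [2 0 0; 1/4 1/2 0; 0 0 1]
T3·…·T1 = [6 0 0; 3/8 3/4 0; 0 0 1]
T4·…·T1 = [45/8 -3/4 0; 3/8 3/4 0; 0 0 1]
T5·…·T1 = [45/8 -3/4 -1; 3/8 3/4 1; 0 0 1]
det M = 9/2; M⁻¹ = [1/6 1/6 0; -1/12 5/4 -4/3; 0 0 1]
M⁻¹ · (-5/4, 5/4)ᵀ = (0, 1/3)ᵀ

p = (0, 1/3)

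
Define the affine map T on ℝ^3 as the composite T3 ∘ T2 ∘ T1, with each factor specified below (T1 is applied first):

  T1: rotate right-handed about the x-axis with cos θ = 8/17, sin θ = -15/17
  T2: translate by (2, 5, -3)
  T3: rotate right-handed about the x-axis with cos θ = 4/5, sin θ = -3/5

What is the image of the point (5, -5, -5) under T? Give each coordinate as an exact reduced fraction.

T(p) = (7, -168/85, 26/85)

T1 rotate right-handed about the x-axis with cos θ = 8/17, sin θ = -15/17: (5, -5, -5) → (5, -115/17, 35/17)
T2 translate by (2, 5, -3): (5, -115/17, 35/17) → (7, -30/17, -16/17)
T3 rotate right-handed about the x-axis with cos θ = 4/5, sin θ = -3/5: (7, -30/17, -16/17) → (7, -168/85, 26/85)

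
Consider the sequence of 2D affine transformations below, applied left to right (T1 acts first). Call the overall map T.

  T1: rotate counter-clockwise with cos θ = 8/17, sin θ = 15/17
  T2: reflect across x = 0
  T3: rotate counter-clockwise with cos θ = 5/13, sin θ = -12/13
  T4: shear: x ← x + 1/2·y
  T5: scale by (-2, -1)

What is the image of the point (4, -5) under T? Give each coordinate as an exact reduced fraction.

T1 rotate counter-clockwise with cos θ = 8/17, sin θ = 15/17: (4, -5) → (107/17, 20/17)
T2 reflect across x = 0: (107/17, 20/17) → (-107/17, 20/17)
T3 rotate counter-clockwise with cos θ = 5/13, sin θ = -12/13: (-107/17, 20/17) → (-295/221, 1384/221)
T4 shear: x ← x + 1/2·y: (-295/221, 1384/221) → (397/221, 1384/221)
T5 scale by (-2, -1): (397/221, 1384/221) → (-794/221, -1384/221)

T(p) = (-794/221, -1384/221)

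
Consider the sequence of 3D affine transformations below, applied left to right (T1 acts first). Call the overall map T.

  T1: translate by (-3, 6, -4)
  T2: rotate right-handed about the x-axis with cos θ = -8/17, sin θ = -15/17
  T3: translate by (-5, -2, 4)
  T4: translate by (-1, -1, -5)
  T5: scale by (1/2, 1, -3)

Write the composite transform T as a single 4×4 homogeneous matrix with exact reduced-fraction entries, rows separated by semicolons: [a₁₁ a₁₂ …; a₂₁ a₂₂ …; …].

T = [1/2 0 0 -9/2; 0 -8/17 15/17 -159/17; 0 45/17 24/17 225/17; 0 0 0 1]

T1 = [1 0 0 -3; 0 1 0 6; 0 0 1 -4; 0 0 0 1]
T2·T1 = [1 0 0 -3; 0 -8/17 15/17 -108/17; 0 -15/17 -8/17 -58/17; 0 0 0 1]
T3·…·T1 = [1 0 0 -8; 0 -8/17 15/17 -142/17; 0 -15/17 -8/17 10/17; 0 0 0 1]
T4·…·T1 = [1 0 0 -9; 0 -8/17 15/17 -159/17; 0 -15/17 -8/17 -75/17; 0 0 0 1]
T5·…·T1 = [1/2 0 0 -9/2; 0 -8/17 15/17 -159/17; 0 45/17 24/17 225/17; 0 0 0 1]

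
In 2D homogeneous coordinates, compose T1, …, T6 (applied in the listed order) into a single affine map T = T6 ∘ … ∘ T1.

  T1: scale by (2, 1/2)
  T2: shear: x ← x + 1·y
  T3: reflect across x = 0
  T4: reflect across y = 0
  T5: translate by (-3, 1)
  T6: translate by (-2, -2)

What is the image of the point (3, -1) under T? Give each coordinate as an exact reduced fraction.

T1 scale by (2, 1/2): (3, -1) → (6, -1/2)
T2 shear: x ← x + 1·y: (6, -1/2) → (11/2, -1/2)
T3 reflect across x = 0: (11/2, -1/2) → (-11/2, -1/2)
T4 reflect across y = 0: (-11/2, -1/2) → (-11/2, 1/2)
T5 translate by (-3, 1): (-11/2, 1/2) → (-17/2, 3/2)
T6 translate by (-2, -2): (-17/2, 3/2) → (-21/2, -1/2)

T(p) = (-21/2, -1/2)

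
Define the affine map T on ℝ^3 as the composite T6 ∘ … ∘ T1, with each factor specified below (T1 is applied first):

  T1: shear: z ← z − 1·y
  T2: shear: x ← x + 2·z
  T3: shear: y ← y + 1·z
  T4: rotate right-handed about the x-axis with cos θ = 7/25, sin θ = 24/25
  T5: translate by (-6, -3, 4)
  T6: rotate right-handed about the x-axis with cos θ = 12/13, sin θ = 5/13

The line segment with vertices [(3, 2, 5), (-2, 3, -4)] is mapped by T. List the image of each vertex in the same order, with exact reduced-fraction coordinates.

image vertices: (3, -2549/325, 2332/325), (-22, 201/65, -43/65)

T1 shear: z ← z − 1·y: (3, 2, 5) → (3, 2, 3); (-2, 3, -4) → (-2, 3, -7)
T2 shear: x ← x + 2·z: (3, 2, 3) → (9, 2, 3); (-2, 3, -7) → (-16, 3, -7)
T3 shear: y ← y + 1·z: (9, 2, 3) → (9, 5, 3); (-16, 3, -7) → (-16, -4, -7)
T4 rotate right-handed about the x-axis with cos θ = 7/25, sin θ = 24/25: (9, 5, 3) → (9, -37/25, 141/25); (-16, -4, -7) → (-16, 28/5, -29/5)
T5 translate by (-6, -3, 4): (9, -37/25, 141/25) → (3, -112/25, 241/25); (-16, 28/5, -29/5) → (-22, 13/5, -9/5)
T6 rotate right-handed about the x-axis with cos θ = 12/13, sin θ = 5/13: (3, -112/25, 241/25) → (3, -2549/325, 2332/325); (-22, 13/5, -9/5) → (-22, 201/65, -43/65)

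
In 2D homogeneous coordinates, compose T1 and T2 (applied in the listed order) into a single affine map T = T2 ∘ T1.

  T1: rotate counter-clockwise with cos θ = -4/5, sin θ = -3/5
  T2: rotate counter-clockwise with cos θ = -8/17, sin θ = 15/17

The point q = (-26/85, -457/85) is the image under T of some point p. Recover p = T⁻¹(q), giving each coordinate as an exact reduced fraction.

p = (2, -5)

T1 = [-4/5 3/5 0; -3/5 -4/5 0; 0 0 1]
T2·T1 = [77/85 36/85 0; -36/85 77/85 0; 0 0 1]
det M = 1; M⁻¹ = [77/85 -36/85 0; 36/85 77/85 0; 0 0 1]
M⁻¹ · (-26/85, -457/85)ᵀ = (2, -5)ᵀ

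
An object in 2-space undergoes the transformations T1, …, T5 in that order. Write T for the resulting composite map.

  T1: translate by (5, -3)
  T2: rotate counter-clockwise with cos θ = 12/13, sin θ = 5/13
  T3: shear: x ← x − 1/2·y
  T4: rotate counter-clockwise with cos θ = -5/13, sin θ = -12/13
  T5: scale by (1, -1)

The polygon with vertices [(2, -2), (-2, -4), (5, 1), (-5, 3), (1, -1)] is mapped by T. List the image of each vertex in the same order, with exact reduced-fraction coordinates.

T1 translate by (5, -3): (2, -2) → (7, -5); (-2, -4) → (3, -7); (5, 1) → (10, -2); (-5, 3) → (0, 0); (1, -1) → (6, -4)
T2 rotate counter-clockwise with cos θ = 12/13, sin θ = 5/13: (7, -5) → (109/13, -25/13); (3, -7) → (71/13, -69/13); (10, -2) → (10, 2); (0, 0) → (0, 0); (6, -4) → (92/13, -18/13)
T3 shear: x ← x − 1/2·y: (109/13, -25/13) → (243/26, -25/13); (71/13, -69/13) → (211/26, -69/13); (10, 2) → (9, 2); (0, 0) → (0, 0); (92/13, -18/13) → (101/13, -18/13)
T4 rotate counter-clockwise with cos θ = -5/13, sin θ = -12/13: (243/26, -25/13) → (-1815/338, -1333/169); (211/26, -69/13) → (-2711/338, -921/169); (9, 2) → (-21/13, -118/13); (0, 0) → (0, 0); (101/13, -18/13) → (-721/169, -1122/169)
T5 scale by (1, -1): (-1815/338, -1333/169) → (-1815/338, 1333/169); (-2711/338, -921/169) → (-2711/338, 921/169); (-21/13, -118/13) → (-21/13, 118/13); (0, 0) → (0, 0); (-721/169, -1122/169) → (-721/169, 1122/169)

image vertices: (-1815/338, 1333/169), (-2711/338, 921/169), (-21/13, 118/13), (0, 0), (-721/169, 1122/169)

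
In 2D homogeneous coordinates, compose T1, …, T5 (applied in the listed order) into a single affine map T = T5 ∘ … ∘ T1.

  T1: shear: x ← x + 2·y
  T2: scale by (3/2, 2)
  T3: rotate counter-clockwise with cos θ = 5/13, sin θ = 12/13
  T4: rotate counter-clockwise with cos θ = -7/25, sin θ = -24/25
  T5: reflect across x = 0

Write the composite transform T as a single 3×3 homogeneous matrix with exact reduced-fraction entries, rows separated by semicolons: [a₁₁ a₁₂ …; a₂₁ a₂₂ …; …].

T1 = [1 2 0; 0 1 0; 0 0 1]
T2·T1 = [3/2 3 0; 0 2 0; 0 0 1]
T3·…·T1 = [15/26 -9/13 0; 18/13 46/13 0; 0 0 1]
T4·…·T1 = [759/650 1167/325 0; -306/325 -106/325 0; 0 0 1]
T5·…·T1 = [-759/650 -1167/325 0; -306/325 -106/325 0; 0 0 1]

T = [-759/650 -1167/325 0; -306/325 -106/325 0; 0 0 1]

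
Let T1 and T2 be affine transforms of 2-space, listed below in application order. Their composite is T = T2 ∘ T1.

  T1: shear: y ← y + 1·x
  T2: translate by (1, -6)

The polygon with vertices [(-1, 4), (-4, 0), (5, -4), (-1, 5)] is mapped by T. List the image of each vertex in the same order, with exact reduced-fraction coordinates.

T1 shear: y ← y + 1·x: (-1, 4) → (-1, 3); (-4, 0) → (-4, -4); (5, -4) → (5, 1); (-1, 5) → (-1, 4)
T2 translate by (1, -6): (-1, 3) → (0, -3); (-4, -4) → (-3, -10); (5, 1) → (6, -5); (-1, 4) → (0, -2)

image vertices: (0, -3), (-3, -10), (6, -5), (0, -2)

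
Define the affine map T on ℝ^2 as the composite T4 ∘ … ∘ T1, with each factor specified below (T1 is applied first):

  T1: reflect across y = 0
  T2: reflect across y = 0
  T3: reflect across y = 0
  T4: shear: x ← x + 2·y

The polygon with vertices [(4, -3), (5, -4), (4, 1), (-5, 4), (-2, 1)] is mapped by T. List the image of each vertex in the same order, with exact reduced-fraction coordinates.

T1 reflect across y = 0: (4, -3) → (4, 3); (5, -4) → (5, 4); (4, 1) → (4, -1); (-5, 4) → (-5, -4); (-2, 1) → (-2, -1)
T2 reflect across y = 0: (4, 3) → (4, -3); (5, 4) → (5, -4); (4, -1) → (4, 1); (-5, -4) → (-5, 4); (-2, -1) → (-2, 1)
T3 reflect across y = 0: (4, -3) → (4, 3); (5, -4) → (5, 4); (4, 1) → (4, -1); (-5, 4) → (-5, -4); (-2, 1) → (-2, -1)
T4 shear: x ← x + 2·y: (4, 3) → (10, 3); (5, 4) → (13, 4); (4, -1) → (2, -1); (-5, -4) → (-13, -4); (-2, -1) → (-4, -1)

image vertices: (10, 3), (13, 4), (2, -1), (-13, -4), (-4, -1)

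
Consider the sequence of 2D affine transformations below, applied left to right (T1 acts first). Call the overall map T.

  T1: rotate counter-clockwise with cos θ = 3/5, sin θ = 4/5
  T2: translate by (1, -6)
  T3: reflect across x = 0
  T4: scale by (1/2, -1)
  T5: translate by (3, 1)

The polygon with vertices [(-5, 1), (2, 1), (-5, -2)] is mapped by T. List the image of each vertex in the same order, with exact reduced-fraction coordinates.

T1 rotate counter-clockwise with cos θ = 3/5, sin θ = 4/5: (-5, 1) → (-19/5, -17/5); (2, 1) → (2/5, 11/5); (-5, -2) → (-7/5, -26/5)
T2 translate by (1, -6): (-19/5, -17/5) → (-14/5, -47/5); (2/5, 11/5) → (7/5, -19/5); (-7/5, -26/5) → (-2/5, -56/5)
T3 reflect across x = 0: (-14/5, -47/5) → (14/5, -47/5); (7/5, -19/5) → (-7/5, -19/5); (-2/5, -56/5) → (2/5, -56/5)
T4 scale by (1/2, -1): (14/5, -47/5) → (7/5, 47/5); (-7/5, -19/5) → (-7/10, 19/5); (2/5, -56/5) → (1/5, 56/5)
T5 translate by (3, 1): (7/5, 47/5) → (22/5, 52/5); (-7/10, 19/5) → (23/10, 24/5); (1/5, 56/5) → (16/5, 61/5)

image vertices: (22/5, 52/5), (23/10, 24/5), (16/5, 61/5)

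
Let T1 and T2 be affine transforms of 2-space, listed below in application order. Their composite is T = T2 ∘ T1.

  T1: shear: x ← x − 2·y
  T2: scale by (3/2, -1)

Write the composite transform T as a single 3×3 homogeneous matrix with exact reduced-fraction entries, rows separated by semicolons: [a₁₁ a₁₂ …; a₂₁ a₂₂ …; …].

T1 = [1 -2 0; 0 1 0; 0 0 1]
T2·T1 = [3/2 -3 0; 0 -1 0; 0 0 1]

T = [3/2 -3 0; 0 -1 0; 0 0 1]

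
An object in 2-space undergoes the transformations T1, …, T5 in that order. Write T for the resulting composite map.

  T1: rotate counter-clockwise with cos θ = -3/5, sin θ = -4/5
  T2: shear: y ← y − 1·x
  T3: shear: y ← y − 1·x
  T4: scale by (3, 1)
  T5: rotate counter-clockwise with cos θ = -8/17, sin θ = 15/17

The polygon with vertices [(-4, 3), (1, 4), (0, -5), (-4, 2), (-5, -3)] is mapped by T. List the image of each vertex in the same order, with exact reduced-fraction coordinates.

T1 rotate counter-clockwise with cos θ = -3/5, sin θ = -4/5: (-4, 3) → (24/5, 7/5); (1, 4) → (13/5, -16/5); (0, -5) → (-4, 3); (-4, 2) → (4, 2); (-5, -3) → (3/5, 29/5)
T2 shear: y ← y − 1·x: (24/5, 7/5) → (24/5, -17/5); (13/5, -16/5) → (13/5, -29/5); (-4, 3) → (-4, 7); (4, 2) → (4, -2); (3/5, 29/5) → (3/5, 26/5)
T3 shear: y ← y − 1·x: (24/5, -17/5) → (24/5, -41/5); (13/5, -29/5) → (13/5, -42/5); (-4, 7) → (-4, 11); (4, -2) → (4, -6); (3/5, 26/5) → (3/5, 23/5)
T4 scale by (3, 1): (24/5, -41/5) → (72/5, -41/5); (13/5, -42/5) → (39/5, -42/5); (-4, 11) → (-12, 11); (4, -6) → (12, -6); (3/5, 23/5) → (9/5, 23/5)
T5 rotate counter-clockwise with cos θ = -8/17, sin θ = 15/17: (72/5, -41/5) → (39/85, 1408/85); (39/5, -42/5) → (318/85, 921/85); (-12, 11) → (-69/17, -268/17); (12, -6) → (-6/17, 228/17); (9/5, 23/5) → (-417/85, -49/85)

image vertices: (39/85, 1408/85), (318/85, 921/85), (-69/17, -268/17), (-6/17, 228/17), (-417/85, -49/85)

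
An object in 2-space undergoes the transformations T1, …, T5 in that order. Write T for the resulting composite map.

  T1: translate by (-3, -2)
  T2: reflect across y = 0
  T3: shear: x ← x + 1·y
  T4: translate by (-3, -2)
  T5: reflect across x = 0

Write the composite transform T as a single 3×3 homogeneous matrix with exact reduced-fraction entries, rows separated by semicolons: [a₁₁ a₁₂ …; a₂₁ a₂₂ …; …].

T = [-1 1 4; 0 -1 0; 0 0 1]

T1 = [1 0 -3; 0 1 -2; 0 0 1]
T2·T1 = [1 0 -3; 0 -1 2; 0 0 1]
T3·…·T1 = [1 -1 -1; 0 -1 2; 0 0 1]
T4·…·T1 = [1 -1 -4; 0 -1 0; 0 0 1]
T5·…·T1 = [-1 1 4; 0 -1 0; 0 0 1]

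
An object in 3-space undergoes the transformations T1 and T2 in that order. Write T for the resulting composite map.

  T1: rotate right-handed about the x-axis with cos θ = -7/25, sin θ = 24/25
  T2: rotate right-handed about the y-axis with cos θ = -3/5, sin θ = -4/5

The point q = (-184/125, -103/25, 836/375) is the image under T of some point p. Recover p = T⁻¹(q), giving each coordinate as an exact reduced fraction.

p = (8/3, 1, 4)

T1 = [1 0 0 0; 0 -7/25 -24/25 0; 0 24/25 -7/25 0; 0 0 0 1]
T2·T1 = [-3/5 -96/125 28/125 0; 0 -7/25 -24/25 0; 4/5 -72/125 21/125 0; 0 0 0 1]
det M = 1; M⁻¹ = [-3/5 0 4/5 0; -96/125 -7/25 -72/125 0; 28/125 -24/25 21/125 0; 0 0 0 1]
M⁻¹ · (-184/125, -103/25, 836/375)ᵀ = (8/3, 1, 4)ᵀ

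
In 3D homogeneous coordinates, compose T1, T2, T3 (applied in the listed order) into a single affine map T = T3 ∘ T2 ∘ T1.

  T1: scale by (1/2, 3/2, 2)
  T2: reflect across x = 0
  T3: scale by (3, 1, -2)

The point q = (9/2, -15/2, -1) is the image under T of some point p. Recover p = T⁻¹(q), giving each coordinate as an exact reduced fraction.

T1 = [1/2 0 0 0; 0 3/2 0 0; 0 0 2 0; 0 0 0 1]
T2·T1 = [-1/2 0 0 0; 0 3/2 0 0; 0 0 2 0; 0 0 0 1]
T3·…·T1 = [-3/2 0 0 0; 0 3/2 0 0; 0 0 -4 0; 0 0 0 1]
det M = 9; M⁻¹ = [-2/3 0 0 0; 0 2/3 0 0; 0 0 -1/4 0; 0 0 0 1]
M⁻¹ · (9/2, -15/2, -1)ᵀ = (-3, -5, 1/4)ᵀ

p = (-3, -5, 1/4)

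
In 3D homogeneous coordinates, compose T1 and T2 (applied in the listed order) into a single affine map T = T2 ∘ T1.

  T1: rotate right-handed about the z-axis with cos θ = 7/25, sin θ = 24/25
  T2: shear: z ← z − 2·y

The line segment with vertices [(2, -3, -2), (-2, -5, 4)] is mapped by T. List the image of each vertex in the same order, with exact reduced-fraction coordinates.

T1 rotate right-handed about the z-axis with cos θ = 7/25, sin θ = 24/25: (2, -3, -2) → (86/25, 27/25, -2); (-2, -5, 4) → (106/25, -83/25, 4)
T2 shear: z ← z − 2·y: (86/25, 27/25, -2) → (86/25, 27/25, -104/25); (106/25, -83/25, 4) → (106/25, -83/25, 266/25)

image vertices: (86/25, 27/25, -104/25), (106/25, -83/25, 266/25)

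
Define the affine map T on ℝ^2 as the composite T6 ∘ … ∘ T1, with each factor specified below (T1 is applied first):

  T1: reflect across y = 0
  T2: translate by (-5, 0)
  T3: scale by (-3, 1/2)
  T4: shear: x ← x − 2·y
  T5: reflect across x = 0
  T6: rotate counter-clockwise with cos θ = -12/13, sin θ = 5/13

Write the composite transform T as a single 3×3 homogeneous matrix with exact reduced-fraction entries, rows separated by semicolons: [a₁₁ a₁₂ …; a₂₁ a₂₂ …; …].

T1 = [1 0 0; 0 -1 0; 0 0 1]
T2·T1 = [1 0 -5; 0 -1 0; 0 0 1]
T3·…·T1 = [-3 0 15; 0 -1/2 0; 0 0 1]
T4·…·T1 = [-3 1 15; 0 -1/2 0; 0 0 1]
T5·…·T1 = [3 -1 -15; 0 -1/2 0; 0 0 1]
T6·…·T1 = [-36/13 29/26 180/13; 15/13 1/13 -75/13; 0 0 1]

T = [-36/13 29/26 180/13; 15/13 1/13 -75/13; 0 0 1]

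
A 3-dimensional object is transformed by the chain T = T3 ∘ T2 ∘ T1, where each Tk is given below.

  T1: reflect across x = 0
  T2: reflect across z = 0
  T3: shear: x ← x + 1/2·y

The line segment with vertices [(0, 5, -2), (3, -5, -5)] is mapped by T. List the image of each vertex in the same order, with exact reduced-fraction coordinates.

image vertices: (5/2, 5, 2), (-11/2, -5, 5)

T1 reflect across x = 0: (0, 5, -2) → (0, 5, -2); (3, -5, -5) → (-3, -5, -5)
T2 reflect across z = 0: (0, 5, -2) → (0, 5, 2); (-3, -5, -5) → (-3, -5, 5)
T3 shear: x ← x + 1/2·y: (0, 5, 2) → (5/2, 5, 2); (-3, -5, 5) → (-11/2, -5, 5)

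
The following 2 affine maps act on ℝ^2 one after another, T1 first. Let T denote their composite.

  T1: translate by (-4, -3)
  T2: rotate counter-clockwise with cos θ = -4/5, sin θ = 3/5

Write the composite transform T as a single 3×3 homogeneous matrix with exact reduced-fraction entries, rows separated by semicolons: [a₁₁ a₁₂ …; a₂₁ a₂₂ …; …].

T = [-4/5 -3/5 5; 3/5 -4/5 0; 0 0 1]

T1 = [1 0 -4; 0 1 -3; 0 0 1]
T2·T1 = [-4/5 -3/5 5; 3/5 -4/5 0; 0 0 1]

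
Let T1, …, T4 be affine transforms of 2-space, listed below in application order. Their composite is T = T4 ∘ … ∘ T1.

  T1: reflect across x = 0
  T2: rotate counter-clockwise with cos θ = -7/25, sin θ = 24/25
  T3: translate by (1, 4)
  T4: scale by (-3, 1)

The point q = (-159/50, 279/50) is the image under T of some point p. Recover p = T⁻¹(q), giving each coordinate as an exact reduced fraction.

T1 = [-1 0 0; 0 1 0; 0 0 1]
T2·T1 = [7/25 -24/25 0; -24/25 -7/25 0; 0 0 1]
T3·…·T1 = [7/25 -24/25 1; -24/25 -7/25 4; 0 0 1]
T4·…·T1 = [-21/25 72/25 -3; -24/25 -7/25 4; 0 0 1]
det M = 3; M⁻¹ = [-7/75 -24/25 89/25; 8/25 -7/25 52/25; 0 0 1]
M⁻¹ · (-159/50, 279/50)ᵀ = (-3/2, -1/2)ᵀ

p = (-3/2, -1/2)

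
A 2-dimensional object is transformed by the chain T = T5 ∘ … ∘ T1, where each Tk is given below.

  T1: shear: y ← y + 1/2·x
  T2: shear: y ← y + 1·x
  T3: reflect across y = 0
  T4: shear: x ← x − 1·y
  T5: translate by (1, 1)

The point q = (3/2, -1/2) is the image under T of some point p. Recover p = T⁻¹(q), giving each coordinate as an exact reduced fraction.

T1 = [1 0 0; 1/2 1 0; 0 0 1]
T2·T1 = [1 0 0; 3/2 1 0; 0 0 1]
T3·…·T1 = [1 0 0; -3/2 -1 0; 0 0 1]
T4·…·T1 = [5/2 1 0; -3/2 -1 0; 0 0 1]
T5·…·T1 = [5/2 1 1; -3/2 -1 1; 0 0 1]
det M = -1; M⁻¹ = [1 1 -2; -3/2 -5/2 4; 0 0 1]
M⁻¹ · (3/2, -1/2)ᵀ = (-1, 3)ᵀ

p = (-1, 3)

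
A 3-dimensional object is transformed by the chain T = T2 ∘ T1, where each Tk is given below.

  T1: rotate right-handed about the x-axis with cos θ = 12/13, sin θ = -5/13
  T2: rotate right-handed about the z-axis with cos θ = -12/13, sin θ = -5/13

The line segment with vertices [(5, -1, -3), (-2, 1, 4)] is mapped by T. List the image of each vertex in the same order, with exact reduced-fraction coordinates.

T1 rotate right-handed about the x-axis with cos θ = 12/13, sin θ = -5/13: (5, -1, -3) → (5, -27/13, -31/13); (-2, 1, 4) → (-2, 32/13, 43/13)
T2 rotate right-handed about the z-axis with cos θ = -12/13, sin θ = -5/13: (5, -27/13, -31/13) → (-915/169, -1/169, -31/13); (-2, 32/13, 43/13) → (472/169, -254/169, 43/13)

image vertices: (-915/169, -1/169, -31/13), (472/169, -254/169, 43/13)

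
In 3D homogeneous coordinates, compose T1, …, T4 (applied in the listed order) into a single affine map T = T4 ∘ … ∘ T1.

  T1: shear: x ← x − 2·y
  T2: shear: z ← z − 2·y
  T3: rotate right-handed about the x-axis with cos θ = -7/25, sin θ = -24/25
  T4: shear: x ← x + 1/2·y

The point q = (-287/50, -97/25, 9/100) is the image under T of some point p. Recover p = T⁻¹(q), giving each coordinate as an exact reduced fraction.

p = (-9/5, 1, -7/4)

T1 = [1 -2 0 0; 0 1 0 0; 0 0 1 0; 0 0 0 1]
T2·T1 = [1 -2 0 0; 0 1 0 0; 0 -2 1 0; 0 0 0 1]
T3·…·T1 = [1 -2 0 0; 0 -11/5 24/25 0; 0 -2/5 -7/25 0; 0 0 0 1]
T4·…·T1 = [1 -31/10 12/25 0; 0 -11/5 24/25 0; 0 -2/5 -7/25 0; 0 0 0 1]
det M = 1; M⁻¹ = [1 -53/50 -48/25 0; 0 -7/25 -24/25 0; 0 2/5 -11/5 0; 0 0 0 1]
M⁻¹ · (-287/50, -97/25, 9/100)ᵀ = (-9/5, 1, -7/4)ᵀ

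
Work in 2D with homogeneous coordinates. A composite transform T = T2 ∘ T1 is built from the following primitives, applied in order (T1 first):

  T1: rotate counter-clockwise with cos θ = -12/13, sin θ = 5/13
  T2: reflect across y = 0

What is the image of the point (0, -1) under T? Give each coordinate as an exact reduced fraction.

T(p) = (5/13, -12/13)

T1 rotate counter-clockwise with cos θ = -12/13, sin θ = 5/13: (0, -1) → (5/13, 12/13)
T2 reflect across y = 0: (5/13, 12/13) → (5/13, -12/13)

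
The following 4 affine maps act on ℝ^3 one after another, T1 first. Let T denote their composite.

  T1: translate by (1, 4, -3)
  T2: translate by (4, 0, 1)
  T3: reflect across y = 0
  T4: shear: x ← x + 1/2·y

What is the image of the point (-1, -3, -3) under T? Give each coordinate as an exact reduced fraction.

T1 translate by (1, 4, -3): (-1, -3, -3) → (0, 1, -6)
T2 translate by (4, 0, 1): (0, 1, -6) → (4, 1, -5)
T3 reflect across y = 0: (4, 1, -5) → (4, -1, -5)
T4 shear: x ← x + 1/2·y: (4, -1, -5) → (7/2, -1, -5)

T(p) = (7/2, -1, -5)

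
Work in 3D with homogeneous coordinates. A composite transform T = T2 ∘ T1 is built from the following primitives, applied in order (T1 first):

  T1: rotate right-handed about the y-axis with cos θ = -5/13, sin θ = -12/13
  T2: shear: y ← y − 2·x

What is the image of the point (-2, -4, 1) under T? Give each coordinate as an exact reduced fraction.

T(p) = (-2/13, -48/13, -29/13)

T1 rotate right-handed about the y-axis with cos θ = -5/13, sin θ = -12/13: (-2, -4, 1) → (-2/13, -4, -29/13)
T2 shear: y ← y − 2·x: (-2/13, -4, -29/13) → (-2/13, -48/13, -29/13)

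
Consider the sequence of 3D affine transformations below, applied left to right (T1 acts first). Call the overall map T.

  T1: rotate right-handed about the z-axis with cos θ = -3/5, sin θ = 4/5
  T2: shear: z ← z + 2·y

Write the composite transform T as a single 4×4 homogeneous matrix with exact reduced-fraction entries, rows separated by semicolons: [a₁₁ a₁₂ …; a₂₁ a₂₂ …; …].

T = [-3/5 -4/5 0 0; 4/5 -3/5 0 0; 8/5 -6/5 1 0; 0 0 0 1]

T1 = [-3/5 -4/5 0 0; 4/5 -3/5 0 0; 0 0 1 0; 0 0 0 1]
T2·T1 = [-3/5 -4/5 0 0; 4/5 -3/5 0 0; 8/5 -6/5 1 0; 0 0 0 1]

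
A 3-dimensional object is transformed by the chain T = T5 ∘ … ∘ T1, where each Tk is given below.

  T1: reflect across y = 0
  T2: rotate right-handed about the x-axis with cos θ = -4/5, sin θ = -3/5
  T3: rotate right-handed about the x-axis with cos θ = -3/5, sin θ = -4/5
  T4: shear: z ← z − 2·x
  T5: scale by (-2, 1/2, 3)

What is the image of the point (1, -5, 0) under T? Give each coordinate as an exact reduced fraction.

T(p) = (-2, 0, 9)

T1 reflect across y = 0: (1, -5, 0) → (1, 5, 0)
T2 rotate right-handed about the x-axis with cos θ = -4/5, sin θ = -3/5: (1, 5, 0) → (1, -4, -3)
T3 rotate right-handed about the x-axis with cos θ = -3/5, sin θ = -4/5: (1, -4, -3) → (1, 0, 5)
T4 shear: z ← z − 2·x: (1, 0, 5) → (1, 0, 3)
T5 scale by (-2, 1/2, 3): (1, 0, 3) → (-2, 0, 9)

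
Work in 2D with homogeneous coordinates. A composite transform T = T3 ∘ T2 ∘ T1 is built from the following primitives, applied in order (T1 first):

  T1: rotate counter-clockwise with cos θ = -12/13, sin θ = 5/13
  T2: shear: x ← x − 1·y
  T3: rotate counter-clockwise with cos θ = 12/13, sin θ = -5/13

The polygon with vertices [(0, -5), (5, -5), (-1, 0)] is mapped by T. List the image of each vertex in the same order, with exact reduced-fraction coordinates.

T1 rotate counter-clockwise with cos θ = -12/13, sin θ = 5/13: (0, -5) → (25/13, 60/13); (5, -5) → (-35/13, 85/13); (-1, 0) → (12/13, -5/13)
T2 shear: x ← x − 1·y: (25/13, 60/13) → (-35/13, 60/13); (-35/13, 85/13) → (-120/13, 85/13); (12/13, -5/13) → (17/13, -5/13)
T3 rotate counter-clockwise with cos θ = 12/13, sin θ = -5/13: (-35/13, 60/13) → (-120/169, 895/169); (-120/13, 85/13) → (-1015/169, 1620/169); (17/13, -5/13) → (179/169, -145/169)

image vertices: (-120/169, 895/169), (-1015/169, 1620/169), (179/169, -145/169)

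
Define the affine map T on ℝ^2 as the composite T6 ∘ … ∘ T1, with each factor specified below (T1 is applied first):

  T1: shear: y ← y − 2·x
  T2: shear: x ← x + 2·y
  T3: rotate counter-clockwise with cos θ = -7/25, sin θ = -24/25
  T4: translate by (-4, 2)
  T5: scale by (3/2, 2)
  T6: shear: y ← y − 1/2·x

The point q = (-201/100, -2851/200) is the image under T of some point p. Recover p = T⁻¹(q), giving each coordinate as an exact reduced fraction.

p = (-2, 5/4)

T1 = [1 0 0; -2 1 0; 0 0 1]
T2·T1 = [-3 2 0; -2 1 0; 0 0 1]
T3·…·T1 = [-27/25 2/5 0; 86/25 -11/5 0; 0 0 1]
T4·…·T1 = [-27/25 2/5 -4; 86/25 -11/5 2; 0 0 1]
T5·…·T1 = [-81/50 3/5 -6; 172/25 -22/5 4; 0 0 1]
T6·…·T1 = [-81/50 3/5 -6; 769/100 -47/10 7; 0 0 1]
det M = 3; M⁻¹ = [-47/30 -1/5 -8; -769/300 -27/50 -58/5; 0 0 1]
M⁻¹ · (-201/100, -2851/200)ᵀ = (-2, 5/4)ᵀ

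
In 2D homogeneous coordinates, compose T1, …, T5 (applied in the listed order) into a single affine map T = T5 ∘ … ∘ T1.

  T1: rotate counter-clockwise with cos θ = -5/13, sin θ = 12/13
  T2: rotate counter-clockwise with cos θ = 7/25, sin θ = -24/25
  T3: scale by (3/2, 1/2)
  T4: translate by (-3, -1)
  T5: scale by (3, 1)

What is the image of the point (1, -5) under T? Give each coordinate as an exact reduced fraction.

T1 rotate counter-clockwise with cos θ = -5/13, sin θ = 12/13: (1, -5) → (55/13, 37/13)
T2 rotate counter-clockwise with cos θ = 7/25, sin θ = -24/25: (55/13, 37/13) → (1273/325, -1061/325)
T3 scale by (3/2, 1/2): (1273/325, -1061/325) → (3819/650, -1061/650)
T4 translate by (-3, -1): (3819/650, -1061/650) → (1869/650, -1711/650)
T5 scale by (3, 1): (1869/650, -1711/650) → (5607/650, -1711/650)

T(p) = (5607/650, -1711/650)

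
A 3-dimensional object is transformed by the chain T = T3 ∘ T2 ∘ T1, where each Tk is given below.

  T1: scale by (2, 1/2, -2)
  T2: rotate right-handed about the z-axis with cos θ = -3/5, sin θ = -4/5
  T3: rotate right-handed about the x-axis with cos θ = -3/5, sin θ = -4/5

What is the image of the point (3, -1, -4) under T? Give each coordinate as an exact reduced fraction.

T(p) = (-4, 91/10, -6/5)

T1 scale by (2, 1/2, -2): (3, -1, -4) → (6, -1/2, 8)
T2 rotate right-handed about the z-axis with cos θ = -3/5, sin θ = -4/5: (6, -1/2, 8) → (-4, -9/2, 8)
T3 rotate right-handed about the x-axis with cos θ = -3/5, sin θ = -4/5: (-4, -9/2, 8) → (-4, 91/10, -6/5)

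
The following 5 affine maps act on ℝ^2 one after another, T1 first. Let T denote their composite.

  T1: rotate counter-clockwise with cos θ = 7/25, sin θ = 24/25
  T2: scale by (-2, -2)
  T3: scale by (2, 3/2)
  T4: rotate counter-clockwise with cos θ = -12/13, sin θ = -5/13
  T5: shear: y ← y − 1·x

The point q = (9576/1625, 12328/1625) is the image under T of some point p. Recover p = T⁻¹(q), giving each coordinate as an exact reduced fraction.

T1 = [7/25 -24/25 0; 24/25 7/25 0; 0 0 1]
T2·T1 = [-14/25 48/25 0; -48/25 -14/25 0; 0 0 1]
T3·…·T1 = [-28/25 96/25 0; -72/25 -21/25 0; 0 0 1]
T4·…·T1 = [-24/325 -1257/325 0; 1004/325 -228/325 0; 0 0 1]
T5·…·T1 = [-24/325 -1257/325 0; 1028/325 1029/325 0; 0 0 1]
det M = 12; M⁻¹ = [343/1300 419/1300 0; -257/975 -2/325 0; 0 0 1]
M⁻¹ · (9576/1625, 12328/1625)ᵀ = (4, -8/5)ᵀ

p = (4, -8/5)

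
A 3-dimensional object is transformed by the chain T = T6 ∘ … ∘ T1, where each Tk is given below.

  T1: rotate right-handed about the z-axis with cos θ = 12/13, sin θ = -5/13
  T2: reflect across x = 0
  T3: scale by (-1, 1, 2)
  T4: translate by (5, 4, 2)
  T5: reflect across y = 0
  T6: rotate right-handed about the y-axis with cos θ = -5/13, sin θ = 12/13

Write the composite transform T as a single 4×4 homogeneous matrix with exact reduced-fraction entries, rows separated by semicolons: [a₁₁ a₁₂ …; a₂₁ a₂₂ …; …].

T1 = [12/13 5/13 0 0; -5/13 12/13 0 0; 0 0 1 0; 0 0 0 1]
T2·T1 = [-12/13 -5/13 0 0; -5/13 12/13 0 0; 0 0 1 0; 0 0 0 1]
T3·…·T1 = [12/13 5/13 0 0; -5/13 12/13 0 0; 0 0 2 0; 0 0 0 1]
T4·…·T1 = [12/13 5/13 0 5; -5/13 12/13 0 4; 0 0 2 2; 0 0 0 1]
T5·…·T1 = [12/13 5/13 0 5; 5/13 -12/13 0 -4; 0 0 2 2; 0 0 0 1]
T6·…·T1 = [-60/169 -25/169 24/13 -1/13; 5/13 -12/13 0 -4; -144/169 -60/169 -10/13 -70/13; 0 0 0 1]

T = [-60/169 -25/169 24/13 -1/13; 5/13 -12/13 0 -4; -144/169 -60/169 -10/13 -70/13; 0 0 0 1]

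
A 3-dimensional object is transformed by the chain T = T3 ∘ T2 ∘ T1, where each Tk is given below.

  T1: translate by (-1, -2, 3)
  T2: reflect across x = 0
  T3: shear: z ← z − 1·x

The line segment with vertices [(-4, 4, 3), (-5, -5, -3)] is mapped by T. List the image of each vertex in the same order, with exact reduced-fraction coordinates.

image vertices: (5, 2, 1), (6, -7, -6)

T1 translate by (-1, -2, 3): (-4, 4, 3) → (-5, 2, 6); (-5, -5, -3) → (-6, -7, 0)
T2 reflect across x = 0: (-5, 2, 6) → (5, 2, 6); (-6, -7, 0) → (6, -7, 0)
T3 shear: z ← z − 1·x: (5, 2, 6) → (5, 2, 1); (6, -7, 0) → (6, -7, -6)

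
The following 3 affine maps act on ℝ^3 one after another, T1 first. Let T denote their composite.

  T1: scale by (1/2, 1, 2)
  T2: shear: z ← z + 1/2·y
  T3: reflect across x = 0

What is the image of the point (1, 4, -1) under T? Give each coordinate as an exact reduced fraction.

T1 scale by (1/2, 1, 2): (1, 4, -1) → (1/2, 4, -2)
T2 shear: z ← z + 1/2·y: (1/2, 4, -2) → (1/2, 4, 0)
T3 reflect across x = 0: (1/2, 4, 0) → (-1/2, 4, 0)

T(p) = (-1/2, 4, 0)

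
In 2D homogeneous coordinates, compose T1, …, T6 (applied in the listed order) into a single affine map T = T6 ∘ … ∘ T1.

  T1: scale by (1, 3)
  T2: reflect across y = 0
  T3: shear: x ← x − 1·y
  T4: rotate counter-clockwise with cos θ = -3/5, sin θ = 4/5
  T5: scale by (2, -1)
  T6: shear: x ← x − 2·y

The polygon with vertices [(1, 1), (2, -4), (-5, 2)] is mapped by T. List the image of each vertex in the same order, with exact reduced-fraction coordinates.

image vertices: (10, -5), (-188/5, 76/5), (86/5, -22/5)

T1 scale by (1, 3): (1, 1) → (1, 3); (2, -4) → (2, -12); (-5, 2) → (-5, 6)
T2 reflect across y = 0: (1, 3) → (1, -3); (2, -12) → (2, 12); (-5, 6) → (-5, -6)
T3 shear: x ← x − 1·y: (1, -3) → (4, -3); (2, 12) → (-10, 12); (-5, -6) → (1, -6)
T4 rotate counter-clockwise with cos θ = -3/5, sin θ = 4/5: (4, -3) → (0, 5); (-10, 12) → (-18/5, -76/5); (1, -6) → (21/5, 22/5)
T5 scale by (2, -1): (0, 5) → (0, -5); (-18/5, -76/5) → (-36/5, 76/5); (21/5, 22/5) → (42/5, -22/5)
T6 shear: x ← x − 2·y: (0, -5) → (10, -5); (-36/5, 76/5) → (-188/5, 76/5); (42/5, -22/5) → (86/5, -22/5)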